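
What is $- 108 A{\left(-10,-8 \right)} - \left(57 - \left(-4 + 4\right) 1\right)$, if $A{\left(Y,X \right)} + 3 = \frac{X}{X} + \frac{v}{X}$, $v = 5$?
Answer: $\frac{453}{2} \approx 226.5$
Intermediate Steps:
$A{\left(Y,X \right)} = -2 + \frac{5}{X}$ ($A{\left(Y,X \right)} = -3 + \left(\frac{X}{X} + \frac{5}{X}\right) = -3 + \left(1 + \frac{5}{X}\right) = -2 + \frac{5}{X}$)
$- 108 A{\left(-10,-8 \right)} - \left(57 - \left(-4 + 4\right) 1\right) = - 108 \left(-2 + \frac{5}{-8}\right) - \left(57 - \left(-4 + 4\right) 1\right) = - 108 \left(-2 + 5 \left(- \frac{1}{8}\right)\right) + \left(-24 + \left(0 \cdot 1 - 33\right)\right) = - 108 \left(-2 - \frac{5}{8}\right) + \left(-24 + \left(0 - 33\right)\right) = \left(-108\right) \left(- \frac{21}{8}\right) - 57 = \frac{567}{2} - 57 = \frac{453}{2}$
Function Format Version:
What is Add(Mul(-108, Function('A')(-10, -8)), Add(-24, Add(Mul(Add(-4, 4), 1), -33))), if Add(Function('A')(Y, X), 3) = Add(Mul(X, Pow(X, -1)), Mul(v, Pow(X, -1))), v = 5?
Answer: Rational(453, 2) ≈ 226.50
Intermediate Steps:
Function('A')(Y, X) = Add(-2, Mul(5, Pow(X, -1))) (Function('A')(Y, X) = Add(-3, Add(Mul(X, Pow(X, -1)), Mul(5, Pow(X, -1)))) = Add(-3, Add(1, Mul(5, Pow(X, -1)))) = Add(-2, Mul(5, Pow(X, -1))))
Add(Mul(-108, Function('A')(-10, -8)), Add(-24, Add(Mul(Add(-4, 4), 1), -33))) = Add(Mul(-108, Add(-2, Mul(5, Pow(-8, -1)))), Add(-24, Add(Mul(Add(-4, 4), 1), -33))) = Add(Mul(-108, Add(-2, Mul(5, Rational(-1, 8)))), Add(-24, Add(Mul(0, 1), -33))) = Add(Mul(-108, Add(-2, Rational(-5, 8))), Add(-24, Add(0, -33))) = Add(Mul(-108, Rational(-21, 8)), Add(-24, -33)) = Add(Rational(567, 2), -57) = Rational(453, 2)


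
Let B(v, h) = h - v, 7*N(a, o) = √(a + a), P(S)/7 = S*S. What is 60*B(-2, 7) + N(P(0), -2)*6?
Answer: 540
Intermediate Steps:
P(S) = 7*S² (P(S) = 7*(S*S) = 7*S²)
N(a, o) = √2*√a/7 (N(a, o) = √(a + a)/7 = √(2*a)/7 = (√2*√a)/7 = √2*√a/7)
60*B(-2, 7) + N(P(0), -2)*6 = 60*(7 - 1*(-2)) + (√2*√(7*0²)/7)*6 = 60*(7 + 2) + (√2*√(7*0)/7)*6 = 60*9 + (√2*√0/7)*6 = 540 + ((⅐)*√2*0)*6 = 540 + 0*6 = 540 + 0 = 540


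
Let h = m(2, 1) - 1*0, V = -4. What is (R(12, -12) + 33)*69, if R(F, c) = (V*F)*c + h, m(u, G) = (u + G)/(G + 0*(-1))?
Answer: 42228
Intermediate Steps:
m(u, G) = (G + u)/G (m(u, G) = (G + u)/(G + 0) = (G + u)/G)
h = 3 (h = (1 + 2)/1 - 1*0 = 1*3 + 0 = 3 + 0 = 3)
R(F, c) = 3 - 4*F*c (R(F, c) = (-4*F)*c + 3 = -4*F*c + 3 = 3 - 4*F*c)
(R(12, -12) + 33)*69 = ((3 - 4*12*(-12)) + 33)*69 = ((3 + 576) + 33)*69 = (579 + 33)*69 = 612*69 = 42228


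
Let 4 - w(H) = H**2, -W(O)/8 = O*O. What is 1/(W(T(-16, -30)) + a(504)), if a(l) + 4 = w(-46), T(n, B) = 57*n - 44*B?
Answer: -1/1333828 ≈ -7.4972e-7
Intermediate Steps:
T(n, B) = -44*B + 57*n
W(O) = -8*O**2 (W(O) = -8*O*O = -8*O**2)
w(H) = 4 - H**2
a(l) = -2116 (a(l) = -4 + (4 - 1*(-46)**2) = -4 + (4 - 1*2116) = -4 + (4 - 2116) = -4 - 2112 = -2116)
1/(W(T(-16, -30)) + a(504)) = 1/(-8*(-44*(-30) + 57*(-16))**2 - 2116) = 1/(-8*(1320 - 912)**2 - 2116) = 1/(-8*408**2 - 2116) = 1/(-8*166464 - 2116) = 1/(-1331712 - 2116) = 1/(-1333828) = -1/1333828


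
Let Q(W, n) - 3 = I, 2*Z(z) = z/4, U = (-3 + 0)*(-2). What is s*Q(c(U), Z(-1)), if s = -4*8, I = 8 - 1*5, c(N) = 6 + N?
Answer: -192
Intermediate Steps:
U = 6 (U = -3*(-2) = 6)
I = 3 (I = 8 - 5 = 3)
Z(z) = z/8 (Z(z) = (z/4)/2 = z/8)
Q(W, n) = 6 (Q(W, n) = 3 + 3 = 6)
s = -32
s*Q(c(U), Z(-1)) = -32*6 = -192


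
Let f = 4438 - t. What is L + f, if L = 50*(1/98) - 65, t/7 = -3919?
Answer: 1558519/49 ≈ 31807.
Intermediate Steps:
t = -27433 (t = 7*(-3919) = -27433)
f = 31871 (f = 4438 - 1*(-27433) = 4438 + 27433 = 31871)
L = -3160/49 (L = 50*(1*(1/98)) - 65 = 50*(1/98) - 65 = 25/49 - 65 = -3160/49 ≈ -64.490)
L + f = -3160/49 + 31871 = 1558519/49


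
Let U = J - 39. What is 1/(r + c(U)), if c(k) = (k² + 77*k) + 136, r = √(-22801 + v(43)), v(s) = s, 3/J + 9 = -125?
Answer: -433967161940/591447454160713 - 322417936*I*√22758/591447454160713 ≈ -0.00073374 - 8.2238e-5*I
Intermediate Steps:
J = -3/134 (J = 3/(-9 - 125) = 3/(-134) = 3*(-1/134) = -3/134 ≈ -0.022388)
U = -5229/134 (U = -3/134 - 39 = -5229/134 ≈ -39.022)
r = I*√22758 (r = √(-22801 + 43) = √(-22758) = I*√22758 ≈ 150.86*I)
c(k) = 136 + k² + 77*k
1/(r + c(U)) = 1/(I*√22758 + (136 + (-5229/134)² + 77*(-5229/134))) = 1/(I*√22758 + (136 + 27342441/17956 - 402633/134)) = 1/(I*√22758 - 24168365/17956) = 1/(-24168365/17956 + I*√22758)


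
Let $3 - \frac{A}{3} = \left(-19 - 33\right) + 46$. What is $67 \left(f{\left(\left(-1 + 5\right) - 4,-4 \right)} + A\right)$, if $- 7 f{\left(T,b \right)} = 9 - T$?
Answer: $\frac{12060}{7} \approx 1722.9$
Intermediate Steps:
$f{\left(T,b \right)} = - \frac{9}{7} + \frac{T}{7}$ ($f{\left(T,b \right)} = - \frac{9 - T}{7} = - \frac{9}{7} + \frac{T}{7}$)
$A = 27$ ($A = 9 - 3 \left(\left(-19 - 33\right) + 46\right) = 9 - 3 \left(-52 + 46\right) = 9 - -18 = 9 + 18 = 27$)
$67 \left(f{\left(\left(-1 + 5\right) - 4,-4 \right)} + A\right) = 67 \left(\left(- \frac{9}{7} + \frac{\left(-1 + 5\right) - 4}{7}\right) + 27\right) = 67 \left(\left(- \frac{9}{7} + \frac{4 - 4}{7}\right) + 27\right) = 67 \left(\left(- \frac{9}{7} + \frac{1}{7} \cdot 0\right) + 27\right) = 67 \left(\left(- \frac{9}{7} + 0\right) + 27\right) = 67 \left(- \frac{9}{7} + 27\right) = 67 \cdot \frac{180}{7} = \frac{12060}{7}$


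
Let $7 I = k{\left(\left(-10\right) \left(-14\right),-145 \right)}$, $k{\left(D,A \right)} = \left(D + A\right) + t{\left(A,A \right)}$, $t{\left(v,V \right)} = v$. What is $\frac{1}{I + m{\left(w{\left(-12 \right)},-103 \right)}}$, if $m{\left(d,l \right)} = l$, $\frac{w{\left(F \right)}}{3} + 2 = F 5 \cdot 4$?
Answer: $- \frac{7}{871} \approx -0.0080367$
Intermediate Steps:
$w{\left(F \right)} = -6 + 60 F$ ($w{\left(F \right)} = -6 + 3 F 5 \cdot 4 = -6 + 3 \cdot 5 F 4 = -6 + 3 \cdot 20 F = -6 + 60 F$)
$k{\left(D,A \right)} = D + 2 A$ ($k{\left(D,A \right)} = \left(D + A\right) + A = \left(A + D\right) + A = D + 2 A$)
$I = - \frac{150}{7}$ ($I = \frac{\left(-10\right) \left(-14\right) + 2 \left(-145\right)}{7} = \frac{140 - 290}{7} = \frac{1}{7} \left(-150\right) = - \frac{150}{7} \approx -21.429$)
$\frac{1}{I + m{\left(w{\left(-12 \right)},-103 \right)}} = \frac{1}{- \frac{150}{7} - 103} = \frac{1}{- \frac{871}{7}} = - \frac{7}{871}$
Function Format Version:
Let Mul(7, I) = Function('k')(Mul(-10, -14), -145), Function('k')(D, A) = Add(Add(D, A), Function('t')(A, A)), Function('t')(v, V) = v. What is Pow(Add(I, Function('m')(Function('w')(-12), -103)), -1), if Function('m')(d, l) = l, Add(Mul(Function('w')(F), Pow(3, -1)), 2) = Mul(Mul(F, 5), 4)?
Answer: Rational(-7, 871) ≈ -0.0080367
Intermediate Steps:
Function('w')(F) = Add(-6, Mul(60, F)) (Function('w')(F) = Add(-6, Mul(3, Mul(Mul(F, 5), 4))) = Add(-6, Mul(3, Mul(Mul(5, F), 4))) = Add(-6, Mul(3, Mul(20, F))) = Add(-6, Mul(60, F)))
Function('k')(D, A) = Add(D, Mul(2, A)) (Function('k')(D, A) = Add(Add(D, A), A) = Add(Add(A, D), A) = Add(D, Mul(2, A)))
I = Rational(-150, 7) (I = Mul(Rational(1, 7), Add(Mul(-10, -14), Mul(2, -145))) = Mul(Rational(1, 7), Add(140, -290)) = Mul(Rational(1, 7), -150) = Rational(-150, 7) ≈ -21.429)
Pow(Add(I, Function('m')(Function('w')(-12), -103)), -1) = Pow(Add(Rational(-150, 7), -103), -1) = Pow(Rational(-871, 7), -1) = Rational(-7, 871)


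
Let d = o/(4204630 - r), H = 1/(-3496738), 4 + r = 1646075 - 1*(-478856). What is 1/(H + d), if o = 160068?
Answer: 7272176508814/559713778481 ≈ 12.993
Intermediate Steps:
r = 2124927 (r = -4 + (1646075 - 1*(-478856)) = -4 + (1646075 + 478856) = -4 + 2124931 = 2124927)
H = -1/3496738 ≈ -2.8598e-7
d = 160068/2079703 (d = 160068/(4204630 - 1*2124927) = 160068/(4204630 - 2124927) = 160068/2079703 ≈ 0.076967)
1/(H + d) = 1/(-1/3496738 + 160068/2079703) = 1/(559713778481/7272176508814) = 7272176508814/559713778481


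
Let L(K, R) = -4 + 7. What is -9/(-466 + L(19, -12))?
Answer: 9/463 ≈ 0.019438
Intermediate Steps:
L(K, R) = 3
-9/(-466 + L(19, -12)) = -9/(-466 + 3) = -9/(-463) = -1/463*(-9) = 9/463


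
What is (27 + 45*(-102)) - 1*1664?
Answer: -6227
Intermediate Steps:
(27 + 45*(-102)) - 1*1664 = (27 - 4590) - 1664 = -4563 - 1664 = -6227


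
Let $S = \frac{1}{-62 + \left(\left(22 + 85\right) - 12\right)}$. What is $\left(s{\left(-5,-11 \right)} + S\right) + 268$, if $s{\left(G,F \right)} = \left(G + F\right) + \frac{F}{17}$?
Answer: $\frac{141026}{561} \approx 251.38$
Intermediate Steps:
$s{\left(G,F \right)} = G + \frac{18 F}{17}$ ($s{\left(G,F \right)} = \left(F + G\right) + F \frac{1}{17} = \left(F + G\right) + \frac{F}{17} = G + \frac{18 F}{17}$)
$S = \frac{1}{33}$ ($S = \frac{1}{-62 + \left(107 - 12\right)} = \frac{1}{-62 + 95} = \frac{1}{33} \approx 0.030303$)
$\left(s{\left(-5,-11 \right)} + S\right) + 268 = \left(\left(-5 + \frac{18}{17} \left(-11\right)\right) + \frac{1}{33}\right) + 268 = \left(\left(-5 - \frac{198}{17}\right) + \frac{1}{33}\right) + 268 = \left(- \frac{283}{17} + \frac{1}{33}\right) + 268 = - \frac{9322}{561} + 268 = \frac{141026}{561}$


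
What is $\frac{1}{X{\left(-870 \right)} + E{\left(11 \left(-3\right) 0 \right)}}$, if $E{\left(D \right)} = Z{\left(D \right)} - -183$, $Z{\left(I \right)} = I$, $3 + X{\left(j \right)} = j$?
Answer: $- \frac{1}{690} \approx -0.0014493$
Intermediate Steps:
$X{\left(j \right)} = -3 + j$
$E{\left(D \right)} = 183 + D$ ($E{\left(D \right)} = D - -183 = D + 183 = 183 + D$)
$\frac{1}{X{\left(-870 \right)} + E{\left(11 \left(-3\right) 0 \right)}} = \frac{1}{\left(-3 - 870\right) + \left(183 + 11 \left(-3\right) 0\right)} = \frac{1}{-873 + \left(183 - 0\right)} = \frac{1}{-873 + \left(183 + 0\right)} = \frac{1}{-873 + 183} = \frac{1}{-690} = - \frac{1}{690}$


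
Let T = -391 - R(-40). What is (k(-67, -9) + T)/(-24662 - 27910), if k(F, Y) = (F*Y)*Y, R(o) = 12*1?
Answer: 2915/26286 ≈ 0.11090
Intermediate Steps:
R(o) = 12
k(F, Y) = F*Y²
T = -403 (T = -391 - 1*12 = -391 - 12 = -403)
(k(-67, -9) + T)/(-24662 - 27910) = (-67*(-9)² - 403)/(-24662 - 27910) = (-67*81 - 403)/(-52572) = (-5427 - 403)*(-1/52572) = -5830*(-1/52572) = 2915/26286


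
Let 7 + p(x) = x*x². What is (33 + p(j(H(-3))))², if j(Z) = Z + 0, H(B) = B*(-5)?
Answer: 11566801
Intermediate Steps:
H(B) = -5*B
j(Z) = Z
p(x) = -7 + x³ (p(x) = -7 + x*x² = -7 + x³)
(33 + p(j(H(-3))))² = (33 + (-7 + (-5*(-3))³))² = (33 + (-7 + 15³))² = (33 + (-7 + 3375))² = (33 + 3368)² = 3401² = 11566801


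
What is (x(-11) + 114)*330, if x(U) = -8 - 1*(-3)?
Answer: 35970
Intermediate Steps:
x(U) = -5 (x(U) = -8 + 3 = -5)
(x(-11) + 114)*330 = (-5 + 114)*330 = 109*330 = 35970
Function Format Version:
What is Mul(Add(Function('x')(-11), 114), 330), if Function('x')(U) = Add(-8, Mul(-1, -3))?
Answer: 35970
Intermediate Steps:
Function('x')(U) = -5 (Function('x')(U) = Add(-8, 3) = -5)
Mul(Add(Function('x')(-11), 114), 330) = Mul(Add(-5, 114), 330) = Mul(109, 330) = 35970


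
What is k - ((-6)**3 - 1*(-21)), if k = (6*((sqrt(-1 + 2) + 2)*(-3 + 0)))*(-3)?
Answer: 357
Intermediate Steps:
k = 162 (k = (6*((sqrt(1) + 2)*(-3)))*(-3) = (6*((1 + 2)*(-3)))*(-3) = (6*(3*(-3)))*(-3) = (6*(-9))*(-3) = -54*(-3) = 162)
k - ((-6)**3 - 1*(-21)) = 162 - ((-6)**3 - 1*(-21)) = 162 - (-216 + 21) = 162 - 1*(-195) = 162 + 195 = 357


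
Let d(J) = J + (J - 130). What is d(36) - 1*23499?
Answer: -23557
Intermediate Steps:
d(J) = -130 + 2*J (d(J) = J + (-130 + J) = -130 + 2*J)
d(36) - 1*23499 = (-130 + 2*36) - 1*23499 = (-130 + 72) - 23499 = -58 - 23499 = -23557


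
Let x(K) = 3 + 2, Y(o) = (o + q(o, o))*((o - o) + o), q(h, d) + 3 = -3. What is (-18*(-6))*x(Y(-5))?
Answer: 540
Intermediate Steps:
q(h, d) = -6 (q(h, d) = -3 - 3 = -6)
Y(o) = o*(-6 + o) (Y(o) = (o - 6)*((o - o) + o) = (-6 + o)*(0 + o) = (-6 + o)*o = o*(-6 + o))
x(K) = 5
(-18*(-6))*x(Y(-5)) = -18*(-6)*5 = 108*5 = 540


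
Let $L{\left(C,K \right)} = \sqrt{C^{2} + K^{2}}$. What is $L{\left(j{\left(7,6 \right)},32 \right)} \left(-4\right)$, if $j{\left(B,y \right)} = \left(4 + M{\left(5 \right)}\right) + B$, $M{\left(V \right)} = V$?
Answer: $- 64 \sqrt{5} \approx -143.11$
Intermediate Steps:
$j{\left(B,y \right)} = 9 + B$ ($j{\left(B,y \right)} = \left(4 + 5\right) + B = 9 + B$)
$L{\left(j{\left(7,6 \right)},32 \right)} \left(-4\right) = \sqrt{\left(9 + 7\right)^{2} + 32^{2}} \left(-4\right) = \sqrt{16^{2} + 1024} \left(-4\right) = \sqrt{256 + 1024} \left(-4\right) = \sqrt{1280} \left(-4\right) = 16 \sqrt{5} \left(-4\right) = - 64 \sqrt{5}$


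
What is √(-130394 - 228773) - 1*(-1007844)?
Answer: 1007844 + I*√359167 ≈ 1.0078e+6 + 599.31*I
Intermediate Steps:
√(-130394 - 228773) - 1*(-1007844) = √(-359167) + 1007844 = I*√359167 + 1007844 = 1007844 + I*√359167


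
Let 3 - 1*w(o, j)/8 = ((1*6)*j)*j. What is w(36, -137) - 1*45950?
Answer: -946838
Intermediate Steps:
w(o, j) = 24 - 48*j² (w(o, j) = 24 - 8*(1*6)*j*j = 24 - 8*6*j*j = 24 - 48*j²)
w(36, -137) - 1*45950 = (24 - 48*(-137)²) - 1*45950 = (24 - 48*18769) - 45950 = (24 - 900912) - 45950 = -900888 - 45950 = -946838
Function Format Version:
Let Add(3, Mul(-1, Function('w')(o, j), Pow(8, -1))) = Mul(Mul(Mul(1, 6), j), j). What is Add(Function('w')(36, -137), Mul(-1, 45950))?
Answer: -946838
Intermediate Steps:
Function('w')(o, j) = Add(24, Mul(-48, Pow(j, 2))) (Function('w')(o, j) = Add(24, Mul(-8, Mul(Mul(Mul(1, 6), j), j))) = Add(24, Mul(-8, Mul(Mul(6, j), j))) = Add(24, Mul(-8, Mul(6, Pow(j, 2)))) = Add(24, Mul(-48, Pow(j, 2))))
Add(Function('w')(36, -137), Mul(-1, 45950)) = Add(Add(24, Mul(-48, Pow(-137, 2))), Mul(-1, 45950)) = Add(Add(24, Mul(-48, 18769)), -45950) = Add(Add(24, -900912), -45950) = Add(-900888, -45950) = -946838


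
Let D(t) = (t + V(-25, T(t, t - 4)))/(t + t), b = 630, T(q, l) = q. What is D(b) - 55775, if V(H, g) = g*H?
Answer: -55787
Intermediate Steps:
V(H, g) = H*g
D(t) = -12 (D(t) = (t - 25*t)/(t + t) = (-24*t)/((2*t)) = (-24*t)*(1/(2*t)) = -12)
D(b) - 55775 = -12 - 55775 = -55787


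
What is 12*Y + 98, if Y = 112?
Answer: 1442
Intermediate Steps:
12*Y + 98 = 12*112 + 98 = 1344 + 98 = 1442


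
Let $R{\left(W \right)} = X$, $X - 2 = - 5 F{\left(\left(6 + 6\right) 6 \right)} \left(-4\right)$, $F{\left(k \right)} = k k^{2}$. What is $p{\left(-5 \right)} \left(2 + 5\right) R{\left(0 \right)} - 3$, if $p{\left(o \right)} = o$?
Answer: $-261273673$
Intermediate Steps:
$F{\left(k \right)} = k^{3}$
$X = 7464962$ ($X = 2 + - 5 \left(\left(6 + 6\right) 6\right)^{3} \left(-4\right) = 2 + - 5 \left(12 \cdot 6\right)^{3} \left(-4\right) = 2 + - 5 \cdot 72^{3} \left(-4\right) = 2 + \left(-5\right) 373248 \left(-4\right) = 2 - -7464960 = 2 + 7464960 = 7464962$)
$R{\left(W \right)} = 7464962$
$p{\left(-5 \right)} \left(2 + 5\right) R{\left(0 \right)} - 3 = - 5 \left(2 + 5\right) 7464962 - 3 = \left(-5\right) 7 \cdot 7464962 - 3 = \left(-35\right) 7464962 - 3 = -261273670 - 3 = -261273673$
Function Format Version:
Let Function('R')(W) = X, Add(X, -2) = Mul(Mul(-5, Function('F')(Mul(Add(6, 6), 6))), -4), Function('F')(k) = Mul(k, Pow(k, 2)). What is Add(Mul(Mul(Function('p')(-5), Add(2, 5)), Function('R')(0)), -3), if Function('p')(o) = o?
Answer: -261273673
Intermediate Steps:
Function('F')(k) = Pow(k, 3)
X = 7464962 (X = Add(2, Mul(Mul(-5, Pow(Mul(Add(6, 6), 6), 3)), -4)) = Add(2, Mul(Mul(-5, Pow(Mul(12, 6), 3)), -4)) = Add(2, Mul(Mul(-5, Pow(72, 3)), -4)) = Add(2, Mul(Mul(-5, 373248), -4)) = Add(2, Mul(-1866240, -4)) = Add(2, 7464960) = 7464962)
Function('R')(W) = 7464962
Add(Mul(Mul(Function('p')(-5), Add(2, 5)), Function('R')(0)), -3) = Add(Mul(Mul(-5, Add(2, 5)), 7464962), -3) = Add(Mul(Mul(-5, 7), 7464962), -3) = Add(Mul(-35, 7464962), -3) = Add(-261273670, -3) = -261273673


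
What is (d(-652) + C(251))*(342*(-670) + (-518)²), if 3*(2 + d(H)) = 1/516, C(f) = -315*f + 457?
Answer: -1192058381084/387 ≈ -3.0803e+9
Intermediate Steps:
C(f) = 457 - 315*f
d(H) = -3095/1548 (d(H) = -2 + (⅓)/516 = -2 + (⅓)*(1/516) = -2 + 1/1548 = -3095/1548)
(d(-652) + C(251))*(342*(-670) + (-518)²) = (-3095/1548 + (457 - 315*251))*(342*(-670) + (-518)²) = (-3095/1548 + (457 - 79065))*(-229140 + 268324) = (-3095/1548 - 78608)*39184 = -121688279/1548*39184 = -1192058381084/387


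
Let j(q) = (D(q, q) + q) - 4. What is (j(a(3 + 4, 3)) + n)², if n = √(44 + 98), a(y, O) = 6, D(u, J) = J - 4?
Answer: (4 + √142)² ≈ 253.33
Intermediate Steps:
D(u, J) = -4 + J
j(q) = -8 + 2*q (j(q) = ((-4 + q) + q) - 4 = (-4 + 2*q) - 4 = -8 + 2*q)
n = √142 ≈ 11.916
(j(a(3 + 4, 3)) + n)² = ((-8 + 2*6) + √142)² = ((-8 + 12) + √142)² = (4 + √142)²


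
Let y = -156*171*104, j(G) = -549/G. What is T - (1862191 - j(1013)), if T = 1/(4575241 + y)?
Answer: -3397287614428971/1824349181 ≈ -1.8622e+6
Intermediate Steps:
y = -2774304 (y = -26676*104 = -2774304)
T = 1/1800937 (T = 1/(4575241 - 2774304) = 1/1800937 ≈ 5.5527e-7)
T - (1862191 - j(1013)) = 1/1800937 - (1862191 - (-549)/1013) = 1/1800937 - (1862191 - 1*(-549/1013)) = 1/1800937 - (1862191 + 549/1013) = 1/1800937 - 1*1886400032/1013 = 1/1800937 - 1886400032/1013 = -3397287614428971/1824349181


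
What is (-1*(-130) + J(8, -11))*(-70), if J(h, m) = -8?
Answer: -8540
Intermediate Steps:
(-1*(-130) + J(8, -11))*(-70) = (-1*(-130) - 8)*(-70) = (130 - 8)*(-70) = 122*(-70) = -8540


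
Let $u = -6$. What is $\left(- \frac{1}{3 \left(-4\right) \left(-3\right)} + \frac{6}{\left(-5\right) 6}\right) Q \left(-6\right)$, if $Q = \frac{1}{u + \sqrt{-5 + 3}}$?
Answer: $- \frac{41}{190} - \frac{41 i \sqrt{2}}{1140} \approx -0.21579 - 0.050862 i$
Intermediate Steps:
$Q = \frac{1}{-6 + i \sqrt{2}}$ ($Q = \frac{1}{-6 + \sqrt{-5 + 3}} = \frac{1}{-6 + \sqrt{-2}} = \frac{1}{-6 + i \sqrt{2}} \approx -0.15789 - 0.037216 i$)
$\left(- \frac{1}{3 \left(-4\right) \left(-3\right)} + \frac{6}{\left(-5\right) 6}\right) Q \left(-6\right) = \left(- \frac{1}{3 \left(-4\right) \left(-3\right)} + \frac{6}{\left(-5\right) 6}\right) \left(- \frac{3}{19} - \frac{i \sqrt{2}}{38}\right) \left(-6\right) = \left(- \frac{1}{\left(-12\right) \left(-3\right)} + \frac{6}{-30}\right) \left(- \frac{3}{19} - \frac{i \sqrt{2}}{38}\right) \left(-6\right) = \left(- \frac{1}{36} + 6 \left(- \frac{1}{30}\right)\right) \left(- \frac{3}{19} - \frac{i \sqrt{2}}{38}\right) \left(-6\right) = \left(\left(-1\right) \frac{1}{36} - \frac{1}{5}\right) \left(- \frac{3}{19} - \frac{i \sqrt{2}}{38}\right) \left(-6\right) = \left(- \frac{1}{36} - \frac{1}{5}\right) \left(- \frac{3}{19} - \frac{i \sqrt{2}}{38}\right) \left(-6\right) = - \frac{41 \left(- \frac{3}{19} - \frac{i \sqrt{2}}{38}\right)}{180} \left(-6\right) = \left(\frac{41}{1140} + \frac{41 i \sqrt{2}}{6840}\right) \left(-6\right) = - \frac{41}{190} - \frac{41 i \sqrt{2}}{1140}$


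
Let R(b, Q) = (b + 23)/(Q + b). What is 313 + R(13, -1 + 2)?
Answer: 2209/7 ≈ 315.57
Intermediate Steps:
R(b, Q) = (23 + b)/(Q + b)
313 + R(13, -1 + 2) = 313 + (23 + 13)/((-1 + 2) + 13) = 313 + 36/(1 + 13) = 313 + 36/14 = 313 + (1/14)*36 = 313 + 18/7 = 2209/7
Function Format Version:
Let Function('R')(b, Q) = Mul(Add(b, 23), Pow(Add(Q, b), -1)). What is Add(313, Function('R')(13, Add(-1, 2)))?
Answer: Rational(2209, 7) ≈ 315.57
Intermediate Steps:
Function('R')(b, Q) = Mul(Pow(Add(Q, b), -1), Add(23, b)) (Function('R')(b, Q) = Mul(Add(23, b), Pow(Add(Q, b), -1)) = Mul(Pow(Add(Q, b), -1), Add(23, b)))
Add(313, Function('R')(13, Add(-1, 2))) = Add(313, Mul(Pow(Add(Add(-1, 2), 13), -1), Add(23, 13))) = Add(313, Mul(Pow(Add(1, 13), -1), 36)) = Add(313, Mul(Pow(14, -1), 36)) = Add(313, Mul(Rational(1, 14), 36)) = Add(313, Rational(18, 7)) = Rational(2209, 7)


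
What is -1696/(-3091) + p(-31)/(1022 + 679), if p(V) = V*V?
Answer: 5855347/5257791 ≈ 1.1137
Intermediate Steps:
p(V) = V²
-1696/(-3091) + p(-31)/(1022 + 679) = -1696/(-3091) + (-31)²/(1022 + 679) = -1696*(-1/3091) + 961/1701 = 1696/3091 + 961*(1/1701) = 1696/3091 + 961/1701 = 5855347/5257791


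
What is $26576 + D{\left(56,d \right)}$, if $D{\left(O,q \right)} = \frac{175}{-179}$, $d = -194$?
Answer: $\frac{4756929}{179} \approx 26575.0$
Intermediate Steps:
$D{\left(O,q \right)} = - \frac{175}{179}$ ($D{\left(O,q \right)} = 175 \left(- \frac{1}{179}\right) = - \frac{175}{179}$)
$26576 + D{\left(56,d \right)} = 26576 - \frac{175}{179} = \frac{4756929}{179}$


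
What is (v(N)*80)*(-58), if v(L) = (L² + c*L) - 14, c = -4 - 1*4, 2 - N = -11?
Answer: -236640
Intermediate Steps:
N = 13 (N = 2 - 1*(-11) = 2 + 11 = 13)
c = -8 (c = -4 - 4 = -8)
v(L) = -14 + L² - 8*L (v(L) = (L² - 8*L) - 14 = -14 + L² - 8*L)
(v(N)*80)*(-58) = ((-14 + 13² - 8*13)*80)*(-58) = ((-14 + 169 - 104)*80)*(-58) = (51*80)*(-58) = 4080*(-58) = -236640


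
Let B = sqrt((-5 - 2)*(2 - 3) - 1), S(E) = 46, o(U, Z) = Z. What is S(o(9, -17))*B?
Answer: 46*sqrt(6) ≈ 112.68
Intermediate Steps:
B = sqrt(6) (B = sqrt(-7*(-1) - 1) = sqrt(7 - 1) = sqrt(6) ≈ 2.4495)
S(o(9, -17))*B = 46*sqrt(6)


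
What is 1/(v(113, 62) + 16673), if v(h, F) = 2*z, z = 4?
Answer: 1/16681 ≈ 5.9948e-5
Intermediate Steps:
v(h, F) = 8 (v(h, F) = 2*4 = 8)
1/(v(113, 62) + 16673) = 1/(8 + 16673) = 1/16681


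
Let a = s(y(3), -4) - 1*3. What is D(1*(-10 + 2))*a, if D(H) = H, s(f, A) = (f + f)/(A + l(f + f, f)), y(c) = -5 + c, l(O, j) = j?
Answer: 56/3 ≈ 18.667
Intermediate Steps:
s(f, A) = 2*f/(A + f) (s(f, A) = (f + f)/(A + f) = (2*f)/(A + f) = 2*f/(A + f))
a = -7/3 (a = 2*(-5 + 3)/(-4 + (-5 + 3)) - 1*3 = 2*(-2)/(-4 - 2) - 3 = 2*(-2)/(-6) - 3 = 2*(-2)*(-⅙) - 3 = ⅔ - 3 = -7/3 ≈ -2.3333)
D(1*(-10 + 2))*a = (1*(-10 + 2))*(-7/3) = (1*(-8))*(-7/3) = -8*(-7/3) = 56/3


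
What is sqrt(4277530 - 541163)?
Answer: sqrt(3736367) ≈ 1933.0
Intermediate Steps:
sqrt(4277530 - 541163) = sqrt(3736367)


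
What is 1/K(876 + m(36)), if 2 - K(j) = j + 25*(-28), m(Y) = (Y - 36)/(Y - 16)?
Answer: -1/174 ≈ -0.0057471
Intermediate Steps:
m(Y) = (-36 + Y)/(-16 + Y)
K(j) = 702 - j (K(j) = 2 - (j + 25*(-28)) = 2 - (j - 700) = 2 - (-700 + j) = 2 + (700 - j) = 702 - j)
1/K(876 + m(36)) = 1/(702 - (876 + (-36 + 36)/(-16 + 36))) = 1/(702 - (876 + 0/20)) = 1/(702 - (876 + (1/20)*0)) = 1/(702 - (876 + 0)) = 1/(702 - 1*876) = 1/(702 - 876) = 1/(-174) = -1/174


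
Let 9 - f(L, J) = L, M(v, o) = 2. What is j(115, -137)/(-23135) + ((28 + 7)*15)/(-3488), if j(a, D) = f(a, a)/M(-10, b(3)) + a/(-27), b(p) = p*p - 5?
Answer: -322546177/2178761760 ≈ -0.14804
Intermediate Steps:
b(p) = -5 + p**2 (b(p) = p**2 - 5 = -5 + p**2)
f(L, J) = 9 - L
j(a, D) = 9/2 - 29*a/54 (j(a, D) = (9 - a)/2 + a/(-27) = (9 - a)*(1/2) + a*(-1/27) = (9/2 - a/2) - a/27 = 9/2 - 29*a/54)
j(115, -137)/(-23135) + ((28 + 7)*15)/(-3488) = (9/2 - 29/54*115)/(-23135) + ((28 + 7)*15)/(-3488) = (9/2 - 3335/54)*(-1/23135) + (35*15)*(-1/3488) = -1546/27*(-1/23135) + 525*(-1/3488) = 1546/624645 - 525/3488 = -322546177/2178761760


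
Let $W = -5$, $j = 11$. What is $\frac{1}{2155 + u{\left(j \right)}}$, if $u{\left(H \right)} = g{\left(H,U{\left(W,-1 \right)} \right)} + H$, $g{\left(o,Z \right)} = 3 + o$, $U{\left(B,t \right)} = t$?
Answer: $\frac{1}{2180} \approx 0.00045872$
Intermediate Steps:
$u{\left(H \right)} = 3 + 2 H$ ($u{\left(H \right)} = \left(3 + H\right) + H = 3 + 2 H$)
$\frac{1}{2155 + u{\left(j \right)}} = \frac{1}{2155 + \left(3 + 2 \cdot 11\right)} = \frac{1}{2155 + \left(3 + 22\right)} = \frac{1}{2155 + 25} = \frac{1}{2180}$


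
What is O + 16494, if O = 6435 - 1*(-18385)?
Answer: 41314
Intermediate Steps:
O = 24820 (O = 6435 + 18385 = 24820)
O + 16494 = 24820 + 16494 = 41314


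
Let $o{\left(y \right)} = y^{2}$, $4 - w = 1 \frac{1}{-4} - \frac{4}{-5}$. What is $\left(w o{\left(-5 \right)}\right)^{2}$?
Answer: $\frac{119025}{16} \approx 7439.1$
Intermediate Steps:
$w = \frac{69}{20}$ ($w = 4 - \left(1 \frac{1}{-4} - \frac{4}{-5}\right) = 4 - \left(1 \left(- \frac{1}{4}\right) - - \frac{4}{5}\right) = 4 - \left(- \frac{1}{4} + \frac{4}{5}\right) = 4 - \frac{11}{20} = \frac{69}{20} \approx 3.45$)
$\left(w o{\left(-5 \right)}\right)^{2} = \left(\frac{69 \left(-5\right)^{2}}{20}\right)^{2} = \left(\frac{69}{20} \cdot 25\right)^{2} = \left(\frac{345}{4}\right)^{2} = \frac{119025}{16}$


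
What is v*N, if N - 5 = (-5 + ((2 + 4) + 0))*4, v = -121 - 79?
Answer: -1800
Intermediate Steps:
v = -200
N = 9 (N = 5 + (-5 + ((2 + 4) + 0))*4 = 5 + (-5 + (6 + 0))*4 = 5 + (-5 + 6)*4 = 5 + 1*4 = 5 + 4 = 9)
v*N = -200*9 = -1800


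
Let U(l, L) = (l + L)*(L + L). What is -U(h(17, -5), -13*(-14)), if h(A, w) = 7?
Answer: -68796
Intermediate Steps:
U(l, L) = 2*L*(L + l) (U(l, L) = (L + l)*(2*L) = 2*L*(L + l))
-U(h(17, -5), -13*(-14)) = -2*(-13*(-14))*(-13*(-14) + 7) = -2*182*(182 + 7) = -2*182*189 = -1*68796 = -68796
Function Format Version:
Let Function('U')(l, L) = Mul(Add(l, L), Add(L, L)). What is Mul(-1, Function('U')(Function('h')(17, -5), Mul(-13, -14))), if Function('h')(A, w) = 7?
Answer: -68796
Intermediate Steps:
Function('U')(l, L) = Mul(2, L, Add(L, l)) (Function('U')(l, L) = Mul(Add(L, l), Mul(2, L)) = Mul(2, L, Add(L, l)))
Mul(-1, Function('U')(Function('h')(17, -5), Mul(-13, -14))) = Mul(-1, Mul(2, Mul(-13, -14), Add(Mul(-13, -14), 7))) = Mul(-1, Mul(2, 182, Add(182, 7))) = Mul(-1, Mul(2, 182, 189)) = Mul(-1, 68796) = -68796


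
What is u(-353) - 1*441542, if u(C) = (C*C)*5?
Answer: 181503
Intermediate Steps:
u(C) = 5*C**2 (u(C) = C**2*5 = 5*C**2)
u(-353) - 1*441542 = 5*(-353)**2 - 1*441542 = 5*124609 - 441542 = 623045 - 441542 = 181503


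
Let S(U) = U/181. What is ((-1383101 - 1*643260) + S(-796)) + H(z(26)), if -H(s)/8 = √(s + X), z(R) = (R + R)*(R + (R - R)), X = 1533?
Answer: -366772137/181 - 8*√2885 ≈ -2.0268e+6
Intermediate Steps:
S(U) = U/181 (S(U) = U*(1/181) = U/181)
z(R) = 2*R² (z(R) = (2*R)*(R + 0) = (2*R)*R = 2*R²)
H(s) = -8*√(1533 + s) (H(s) = -8*√(s + 1533) = -8*√(1533 + s))
((-1383101 - 1*643260) + S(-796)) + H(z(26)) = ((-1383101 - 1*643260) + (1/181)*(-796)) - 8*√(1533 + 2*26²) = ((-1383101 - 643260) - 796/181) - 8*√(1533 + 2*676) = (-2026361 - 796/181) - 8*√(1533 + 1352) = -366772137/181 - 8*√2885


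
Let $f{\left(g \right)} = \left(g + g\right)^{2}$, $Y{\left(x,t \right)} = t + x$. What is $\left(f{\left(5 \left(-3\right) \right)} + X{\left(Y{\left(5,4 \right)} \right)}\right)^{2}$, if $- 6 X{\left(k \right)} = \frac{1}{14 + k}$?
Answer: $\frac{15425391601}{19044} \approx 8.0999 \cdot 10^{5}$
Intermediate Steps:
$X{\left(k \right)} = - \frac{1}{6 \left(14 + k\right)}$
$f{\left(g \right)} = 4 g^{2}$ ($f{\left(g \right)} = \left(2 g\right)^{2} = 4 g^{2}$)
$\left(f{\left(5 \left(-3\right) \right)} + X{\left(Y{\left(5,4 \right)} \right)}\right)^{2} = \left(4 \left(5 \left(-3\right)\right)^{2} - \frac{1}{84 + 6 \left(4 + 5\right)}\right)^{2} = \left(4 \left(-15\right)^{2} - \frac{1}{84 + 6 \cdot 9}\right)^{2} = \left(4 \cdot 225 - \frac{1}{84 + 54}\right)^{2} = \left(900 - \frac{1}{138}\right)^{2} = \left(\frac{124199}{138}\right)^{2} = \frac{15425391601}{19044}$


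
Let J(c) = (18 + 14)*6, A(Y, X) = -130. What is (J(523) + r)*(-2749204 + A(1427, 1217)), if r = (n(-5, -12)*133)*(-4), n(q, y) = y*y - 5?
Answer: 202779878504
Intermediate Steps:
n(q, y) = -5 + y² (n(q, y) = y² - 5 = -5 + y²)
r = -73948 (r = ((-5 + (-12)²)*133)*(-4) = ((-5 + 144)*133)*(-4) = (139*133)*(-4) = 18487*(-4) = -73948)
J(c) = 192 (J(c) = 32*6 = 192)
(J(523) + r)*(-2749204 + A(1427, 1217)) = (192 - 73948)*(-2749204 - 130) = -73756*(-2749334) = 202779878504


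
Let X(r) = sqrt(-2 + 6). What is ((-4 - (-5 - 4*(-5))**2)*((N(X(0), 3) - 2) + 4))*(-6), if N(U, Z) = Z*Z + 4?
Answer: 20610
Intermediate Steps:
X(r) = 2 (X(r) = sqrt(4) = 2)
N(U, Z) = 4 + Z**2 (N(U, Z) = Z**2 + 4 = 4 + Z**2)
((-4 - (-5 - 4*(-5))**2)*((N(X(0), 3) - 2) + 4))*(-6) = ((-4 - (-5 - 4*(-5))**2)*(((4 + 3**2) - 2) + 4))*(-6) = ((-4 - (-5 + 20)**2)*(((4 + 9) - 2) + 4))*(-6) = ((-4 - 1*15**2)*((13 - 2) + 4))*(-6) = ((-4 - 1*225)*(11 + 4))*(-6) = ((-4 - 225)*15)*(-6) = -229*15*(-6) = -3435*(-6) = 20610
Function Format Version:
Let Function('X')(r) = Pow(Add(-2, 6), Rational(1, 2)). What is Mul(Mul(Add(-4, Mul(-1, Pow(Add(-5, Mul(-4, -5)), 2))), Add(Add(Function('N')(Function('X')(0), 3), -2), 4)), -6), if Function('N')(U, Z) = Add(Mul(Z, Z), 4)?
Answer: 20610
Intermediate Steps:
Function('X')(r) = 2 (Function('X')(r) = Pow(4, Rational(1, 2)) = 2)
Function('N')(U, Z) = Add(4, Pow(Z, 2)) (Function('N')(U, Z) = Add(Pow(Z, 2), 4) = Add(4, Pow(Z, 2)))
Mul(Mul(Add(-4, Mul(-1, Pow(Add(-5, Mul(-4, -5)), 2))), Add(Add(Function('N')(Function('X')(0), 3), -2), 4)), -6) = Mul(Mul(Add(-4, Mul(-1, Pow(Add(-5, Mul(-4, -5)), 2))), Add(Add(Add(4, Pow(3, 2)), -2), 4)), -6) = Mul(Mul(Add(-4, Mul(-1, Pow(Add(-5, 20), 2))), Add(Add(Add(4, 9), -2), 4)), -6) = Mul(Mul(Add(-4, Mul(-1, Pow(15, 2))), Add(Add(13, -2), 4)), -6) = Mul(Mul(Add(-4, Mul(-1, 225)), Add(11, 4)), -6) = Mul(Mul(Add(-4, -225), 15), -6) = Mul(Mul(-229, 15), -6) = Mul(-3435, -6) = 20610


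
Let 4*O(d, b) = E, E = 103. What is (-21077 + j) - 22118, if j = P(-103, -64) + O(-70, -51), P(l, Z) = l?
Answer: -173089/4 ≈ -43272.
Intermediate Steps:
O(d, b) = 103/4 (O(d, b) = (¼)*103 = 103/4)
j = -309/4 (j = -103 + 103/4 = -309/4 ≈ -77.250)
(-21077 + j) - 22118 = (-21077 - 309/4) - 22118 = -84617/4 - 22118 = -173089/4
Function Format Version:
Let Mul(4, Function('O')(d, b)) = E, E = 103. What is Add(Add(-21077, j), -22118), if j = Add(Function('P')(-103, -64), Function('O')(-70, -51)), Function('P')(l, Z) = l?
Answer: Rational(-173089, 4) ≈ -43272.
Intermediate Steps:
Function('O')(d, b) = Rational(103, 4) (Function('O')(d, b) = Mul(Rational(1, 4), 103) = Rational(103, 4))
j = Rational(-309, 4) (j = Add(-103, Rational(103, 4)) = Rational(-309, 4) ≈ -77.250)
Add(Add(-21077, j), -22118) = Add(Add(-21077, Rational(-309, 4)), -22118) = Add(Rational(-84617, 4), -22118) = Rational(-173089, 4)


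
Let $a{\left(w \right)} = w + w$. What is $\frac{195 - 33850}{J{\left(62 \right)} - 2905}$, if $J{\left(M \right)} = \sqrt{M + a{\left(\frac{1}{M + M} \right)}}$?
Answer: $\frac{1212320410}{104643141} + \frac{6731 \sqrt{238390}}{104643141} \approx 11.617$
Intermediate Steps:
$a{\left(w \right)} = 2 w$
$J{\left(M \right)} = \sqrt{M + \frac{1}{M}}$ ($J{\left(M \right)} = \sqrt{M + \frac{2}{M + M}} = \sqrt{M + \frac{2}{2 M}} = \sqrt{M + 2 \frac{1}{2 M}} = \sqrt{M + \frac{1}{M}}$)
$\frac{195 - 33850}{J{\left(62 \right)} - 2905} = \frac{195 - 33850}{\sqrt{62 + \frac{1}{62}} - 2905} = - \frac{33655}{\sqrt{62 + \frac{1}{62}} - 2905} = - \frac{33655}{\sqrt{\frac{3845}{62}} - 2905} = - \frac{33655}{\frac{\sqrt{238390}}{62} - 2905} = - \frac{33655}{-2905 + \frac{\sqrt{238390}}{62}}$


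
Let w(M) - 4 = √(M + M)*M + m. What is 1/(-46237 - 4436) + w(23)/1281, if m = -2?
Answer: 4765/3091053 + 23*√46/1281 ≈ 0.12332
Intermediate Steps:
w(M) = 2 + √2*M^(3/2) (w(M) = 4 + (√(M + M)*M - 2) = 4 + (√(2*M)*M - 2) = 4 + ((√2*√M)*M - 2) = 4 + (√2*M^(3/2) - 2) = 4 + (-2 + √2*M^(3/2)) = 2 + √2*M^(3/2))
1/(-46237 - 4436) + w(23)/1281 = 1/(-46237 - 4436) + (2 + √2*23^(3/2))/1281 = 1/(-50673) + (2 + √2*(23*√23))*(1/1281) = -1/50673 + (2 + 23*√46)*(1/1281) = -1/50673 + (2/1281 + 23*√46/1281) = 4765/3091053 + 23*√46/1281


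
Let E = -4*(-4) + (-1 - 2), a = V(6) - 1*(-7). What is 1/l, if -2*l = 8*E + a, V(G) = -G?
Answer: -2/105 ≈ -0.019048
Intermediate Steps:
a = 1 (a = -1*6 - 1*(-7) = -6 + 7 = 1)
E = 13 (E = 16 - 3 = 13)
l = -105/2 (l = -(8*13 + 1)/2 = -(104 + 1)/2 = -½*105 = -105/2 ≈ -52.500)
1/l = 1/(-105/2) = -2/105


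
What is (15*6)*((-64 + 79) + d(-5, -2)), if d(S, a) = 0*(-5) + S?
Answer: 900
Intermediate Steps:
d(S, a) = S (d(S, a) = 0 + S = S)
(15*6)*((-64 + 79) + d(-5, -2)) = (15*6)*((-64 + 79) - 5) = 90*(15 - 5) = 90*10 = 900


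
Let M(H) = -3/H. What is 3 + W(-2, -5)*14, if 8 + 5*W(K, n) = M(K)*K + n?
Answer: -209/5 ≈ -41.800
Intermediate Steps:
W(K, n) = -11/5 + n/5 (W(K, n) = -8/5 + ((-3/K)*K + n)/5 = -8/5 + (-3 + n)/5 = -8/5 + (-⅗ + n/5) = -11/5 + n/5)
3 + W(-2, -5)*14 = 3 + (-11/5 + (⅕)*(-5))*14 = 3 + (-11/5 - 1)*14 = 3 - 16/5*14 = 3 - 224/5 = -209/5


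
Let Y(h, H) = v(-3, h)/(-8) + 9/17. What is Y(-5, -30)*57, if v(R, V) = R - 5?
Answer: 1482/17 ≈ 87.177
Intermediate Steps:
v(R, V) = -5 + R
Y(h, H) = 26/17 (Y(h, H) = (-5 - 3)/(-8) + 9/17 = -8*(-1/8) + 9*(1/17) = 1 + 9/17 = 26/17)
Y(-5, -30)*57 = (26/17)*57 = 1482/17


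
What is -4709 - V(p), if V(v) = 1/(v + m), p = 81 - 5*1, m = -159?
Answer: -390846/83 ≈ -4709.0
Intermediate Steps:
p = 76 (p = 81 - 5 = 76)
V(v) = 1/(-159 + v) (V(v) = 1/(v - 159) = 1/(-159 + v))
-4709 - V(p) = -4709 - 1/(-159 + 76) = -4709 - 1/(-83) = -4709 - 1*(-1/83) = -4709 + 1/83 = -390846/83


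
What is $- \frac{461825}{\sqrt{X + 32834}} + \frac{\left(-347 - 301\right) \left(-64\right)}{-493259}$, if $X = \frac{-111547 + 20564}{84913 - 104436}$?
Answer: $- \frac{41472}{493259} - \frac{92365 \sqrt{12516374228295}}{128221833} \approx -2548.6$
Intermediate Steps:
$X = \frac{90983}{19523}$ ($X = - \frac{90983}{-19523} = \left(-90983\right) \left(- \frac{1}{19523}\right) = \frac{90983}{19523} \approx 4.6603$)
$- \frac{461825}{\sqrt{X + 32834}} + \frac{\left(-347 - 301\right) \left(-64\right)}{-493259} = - \frac{461825}{\sqrt{\frac{90983}{19523} + 32834}} + \frac{\left(-347 - 301\right) \left(-64\right)}{-493259} = - \frac{461825}{\sqrt{\frac{641109165}{19523}}} + \left(-648\right) \left(-64\right) \left(- \frac{1}{493259}\right) = - \frac{461825}{\frac{1}{19523} \sqrt{12516374228295}} + 41472 \left(- \frac{1}{493259}\right) = - 461825 \frac{\sqrt{12516374228295}}{641109165} - \frac{41472}{493259} = - \frac{92365 \sqrt{12516374228295}}{128221833} - \frac{41472}{493259} = - \frac{41472}{493259} - \frac{92365 \sqrt{12516374228295}}{128221833}$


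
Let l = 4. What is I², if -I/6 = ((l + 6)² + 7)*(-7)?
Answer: 20196036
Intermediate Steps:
I = 4494 (I = -6*((4 + 6)² + 7)*(-7) = -6*(10² + 7)*(-7) = -6*(100 + 7)*(-7) = -642*(-7) = -6*(-749) = 4494)
I² = 4494² = 20196036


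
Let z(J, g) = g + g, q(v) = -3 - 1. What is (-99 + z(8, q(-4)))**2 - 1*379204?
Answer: -367755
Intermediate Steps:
q(v) = -4
z(J, g) = 2*g
(-99 + z(8, q(-4)))**2 - 1*379204 = (-99 + 2*(-4))**2 - 1*379204 = (-99 - 8)**2 - 379204 = (-107)**2 - 379204 = 11449 - 379204 = -367755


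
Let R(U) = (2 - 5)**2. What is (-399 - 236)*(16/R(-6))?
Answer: -10160/9 ≈ -1128.9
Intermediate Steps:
R(U) = 9 (R(U) = (-3)**2 = 9)
(-399 - 236)*(16/R(-6)) = (-399 - 236)*(16/9) = -10160/9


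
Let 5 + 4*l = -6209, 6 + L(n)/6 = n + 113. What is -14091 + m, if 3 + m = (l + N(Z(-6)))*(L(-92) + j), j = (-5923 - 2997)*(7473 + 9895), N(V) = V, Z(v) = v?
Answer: 241601577871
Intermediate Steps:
L(n) = 642 + 6*n (L(n) = -36 + 6*(n + 113) = -36 + 6*(113 + n) = -36 + (678 + 6*n) = 642 + 6*n)
j = -154922560 (j = -8920*17368 = -154922560)
l = -3107/2 (l = -5/4 + (¼)*(-6209) = -5/4 - 6209/4 = -3107/2 ≈ -1553.5)
m = 241601591962 (m = -3 + (-3107/2 - 6)*((642 + 6*(-92)) - 154922560) = -3 - 3119*((642 - 552) - 154922560)/2 = -3 - 3119*(90 - 154922560)/2 = -3 - 3119/2*(-154922470) = -3 + 241601591965 = 241601591962)
-14091 + m = -14091 + 241601591962 = 241601577871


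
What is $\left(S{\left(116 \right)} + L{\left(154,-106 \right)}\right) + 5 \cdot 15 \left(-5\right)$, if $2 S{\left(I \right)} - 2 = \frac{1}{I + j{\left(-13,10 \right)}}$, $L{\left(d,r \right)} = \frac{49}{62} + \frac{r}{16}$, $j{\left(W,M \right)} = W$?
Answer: $- \frac{9702373}{25544} \approx -379.83$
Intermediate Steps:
$L{\left(d,r \right)} = \frac{49}{62} + \frac{r}{16}$ ($L{\left(d,r \right)} = 49 \cdot \frac{1}{62} + r \frac{1}{16} = \frac{49}{62} + \frac{r}{16}$)
$S{\left(I \right)} = 1 + \frac{1}{2 \left(-13 + I\right)}$ ($S{\left(I \right)} = 1 + \frac{1}{2 \left(I - 13\right)} = 1 + \frac{1}{2 \left(-13 + I\right)}$)
$\left(S{\left(116 \right)} + L{\left(154,-106 \right)}\right) + 5 \cdot 15 \left(-5\right) = \left(\frac{- \frac{25}{2} + 116}{-13 + 116} + \left(\frac{49}{62} + \frac{1}{16} \left(-106\right)\right)\right) + 5 \cdot 15 \left(-5\right) = \left(\frac{1}{103} \cdot \frac{207}{2} + \left(\frac{49}{62} - \frac{53}{8}\right)\right) + 75 \left(-5\right) = \left(\frac{1}{103} \cdot \frac{207}{2} - \frac{1447}{248}\right) - 375 = \left(\frac{207}{206} - \frac{1447}{248}\right) - 375 = - \frac{123373}{25544} - 375 = - \frac{9702373}{25544}$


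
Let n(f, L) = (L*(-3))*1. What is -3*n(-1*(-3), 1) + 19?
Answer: 28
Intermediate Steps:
n(f, L) = -3*L (n(f, L) = -3*L*1 = -3*L)
-3*n(-1*(-3), 1) + 19 = -(-9) + 19 = -3*(-3) + 19 = 9 + 19 = 28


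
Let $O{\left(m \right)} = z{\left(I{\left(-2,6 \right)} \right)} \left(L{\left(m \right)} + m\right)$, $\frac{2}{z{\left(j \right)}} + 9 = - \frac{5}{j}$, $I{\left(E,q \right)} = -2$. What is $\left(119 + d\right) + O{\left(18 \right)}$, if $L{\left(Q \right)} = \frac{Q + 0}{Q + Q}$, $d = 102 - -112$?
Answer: $\frac{4255}{13} \approx 327.31$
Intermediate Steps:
$d = 214$ ($d = 102 + 112 = 214$)
$L{\left(Q \right)} = \frac{1}{2}$ ($L{\left(Q \right)} = \frac{Q}{2 Q} = Q \frac{1}{2 Q} = \frac{1}{2}$)
$z{\left(j \right)} = \frac{2}{-9 - \frac{5}{j}}$
$O{\left(m \right)} = - \frac{2}{13} - \frac{4 m}{13}$ ($O{\left(m \right)} = \left(-2\right) \left(-2\right) \frac{1}{5 + 9 \left(-2\right)} \left(\frac{1}{2} + m\right) = \left(-2\right) \left(-2\right) \frac{1}{5 - 18} \left(\frac{1}{2} + m\right) = \left(-2\right) \left(-2\right) \frac{1}{-13} \left(\frac{1}{2} + m\right) = \left(-2\right) \left(-2\right) \left(- \frac{1}{13}\right) \left(\frac{1}{2} + m\right) = - \frac{4 \left(\frac{1}{2} + m\right)}{13} = - \frac{2}{13} - \frac{4 m}{13}$)
$\left(119 + d\right) + O{\left(18 \right)} = \left(119 + 214\right) - \frac{74}{13} = 333 - \frac{74}{13} = \frac{4255}{13}$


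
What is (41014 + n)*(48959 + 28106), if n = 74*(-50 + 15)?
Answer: 2961145560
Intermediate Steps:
n = -2590 (n = 74*(-35) = -2590)
(41014 + n)*(48959 + 28106) = (41014 - 2590)*(48959 + 28106) = 38424*77065 = 2961145560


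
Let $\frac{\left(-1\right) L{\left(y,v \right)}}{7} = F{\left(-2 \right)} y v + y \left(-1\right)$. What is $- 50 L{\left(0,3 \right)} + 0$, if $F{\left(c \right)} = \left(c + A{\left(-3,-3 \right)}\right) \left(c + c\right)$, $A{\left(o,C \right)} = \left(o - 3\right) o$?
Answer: $0$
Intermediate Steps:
$A{\left(o,C \right)} = o \left(-3 + o\right)$ ($A{\left(o,C \right)} = \left(-3 + o\right) o = o \left(-3 + o\right)$)
$F{\left(c \right)} = 2 c \left(18 + c\right)$ ($F{\left(c \right)} = \left(c - 3 \left(-3 - 3\right)\right) \left(c + c\right) = \left(c - -18\right) 2 c = \left(c + 18\right) 2 c = \left(18 + c\right) 2 c = 2 c \left(18 + c\right)$)
$L{\left(y,v \right)} = 7 y + 448 v y$ ($L{\left(y,v \right)} = - 7 \left(2 \left(-2\right) \left(18 - 2\right) y v + y \left(-1\right)\right) = - 7 \left(2 \left(-2\right) 16 y v - y\right) = - 7 \left(- 64 y v - y\right) = - 7 \left(- 64 v y - y\right) = - 7 \left(- y - 64 v y\right) = 7 y + 448 v y$)
$- 50 L{\left(0,3 \right)} + 0 = - 50 \cdot 7 \cdot 0 \left(1 + 64 \cdot 3\right) + 0 = - 50 \cdot 7 \cdot 0 \left(1 + 192\right) + 0 = - 50 \cdot 7 \cdot 0 \cdot 193 + 0 = \left(-50\right) 0 + 0 = 0 + 0 = 0$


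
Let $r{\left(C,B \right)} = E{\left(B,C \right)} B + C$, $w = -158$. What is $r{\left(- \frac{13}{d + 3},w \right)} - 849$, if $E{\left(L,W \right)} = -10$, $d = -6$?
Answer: $\frac{2206}{3} \approx 735.33$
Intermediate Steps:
$r{\left(C,B \right)} = C - 10 B$ ($r{\left(C,B \right)} = - 10 B + C = C - 10 B$)
$r{\left(- \frac{13}{d + 3},w \right)} - 849 = \left(- \frac{13}{-6 + 3} - -1580\right) - 849 = \left(- \frac{13}{-3} + 1580\right) - 849 = \left(\left(-13\right) \left(- \frac{1}{3}\right) + 1580\right) - 849 = \left(\frac{13}{3} + 1580\right) - 849 = \frac{4753}{3} - 849 = \frac{2206}{3}$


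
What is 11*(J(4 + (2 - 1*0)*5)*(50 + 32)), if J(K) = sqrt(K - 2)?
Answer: 1804*sqrt(3) ≈ 3124.6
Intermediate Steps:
J(K) = sqrt(-2 + K)
11*(J(4 + (2 - 1*0)*5)*(50 + 32)) = 11*(sqrt(-2 + (4 + (2 - 1*0)*5))*(50 + 32)) = 11*(sqrt(-2 + (4 + (2 + 0)*5))*82) = 11*(sqrt(-2 + (4 + 2*5))*82) = 11*(sqrt(-2 + (4 + 10))*82) = 11*(sqrt(-2 + 14)*82) = 11*(sqrt(12)*82) = 11*((2*sqrt(3))*82) = 11*(164*sqrt(3)) = 1804*sqrt(3)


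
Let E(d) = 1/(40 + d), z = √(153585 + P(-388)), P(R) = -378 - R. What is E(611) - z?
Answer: 1/651 - √153595 ≈ -391.91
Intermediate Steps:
z = √153595 (z = √(153585 + (-378 - 1*(-388))) = √(153585 + (-378 + 388)) = √(153585 + 10) = √153595 ≈ 391.91)
E(611) - z = 1/(40 + 611) - √153595 = 1/651 - √153595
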